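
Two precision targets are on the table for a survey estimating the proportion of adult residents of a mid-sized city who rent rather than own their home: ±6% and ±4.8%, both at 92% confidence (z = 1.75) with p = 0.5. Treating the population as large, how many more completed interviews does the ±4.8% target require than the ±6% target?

120

At ±6%: n = 1.75² × 0.2500 / 0.060² ≈ 212.67 → 213.
At ±4.8%: n = 1.75² × 0.2500 / 0.048² ≈ 332.30 → 333.
Additional respondents: 333 − 213 = 120.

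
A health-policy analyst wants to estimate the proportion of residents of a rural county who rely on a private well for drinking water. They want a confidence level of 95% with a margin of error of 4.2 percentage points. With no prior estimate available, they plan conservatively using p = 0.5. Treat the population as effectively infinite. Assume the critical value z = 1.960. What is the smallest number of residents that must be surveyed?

545

With p = 0.5, p(1−p) = 0.25.
n = z²·p(1−p)/E² = 1.960² × 0.2500 / 0.042² = 3.8416 × 0.2500 / 0.001764 ≈ 544.44.
Rounding up gives n = 545.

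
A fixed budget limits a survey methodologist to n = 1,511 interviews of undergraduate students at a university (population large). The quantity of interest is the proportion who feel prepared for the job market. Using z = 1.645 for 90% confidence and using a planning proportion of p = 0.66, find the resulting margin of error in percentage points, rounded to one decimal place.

2.0

SE(p̂) = √[p(1−p)/n] = √[0.2244/1511] = 0.01219.
E = z × SE = 1.645 × 0.01219 = 0.02005, or 2.0 percentage points.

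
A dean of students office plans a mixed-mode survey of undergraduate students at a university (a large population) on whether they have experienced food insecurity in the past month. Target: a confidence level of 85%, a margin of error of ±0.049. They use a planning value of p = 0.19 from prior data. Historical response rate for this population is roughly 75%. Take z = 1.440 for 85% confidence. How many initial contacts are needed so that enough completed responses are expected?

178

Completed interviews needed: n₀ = 1.440² × 0.1539 / 0.049² ≈ 132.91 → 133.
At a 75% response rate, contacts needed = 133 / 0.75 ≈ 177.33 → 178.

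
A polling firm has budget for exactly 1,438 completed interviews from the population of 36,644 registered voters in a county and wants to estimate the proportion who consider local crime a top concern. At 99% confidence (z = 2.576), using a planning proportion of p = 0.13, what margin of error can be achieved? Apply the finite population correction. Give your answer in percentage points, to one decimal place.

2.2

Finite-population factor: (N−n)/(N−1) = (36644−1438)/(36644−1) = 0.9608.
SE(p̂) = √[p(1−p)/n · (N−n)/(N−1)] = √[0.1131/1438 × 0.9608] = 0.00869.
E = z × SE = 2.576 × 0.00869 = 0.02239 ≈ 2.2 percentage points.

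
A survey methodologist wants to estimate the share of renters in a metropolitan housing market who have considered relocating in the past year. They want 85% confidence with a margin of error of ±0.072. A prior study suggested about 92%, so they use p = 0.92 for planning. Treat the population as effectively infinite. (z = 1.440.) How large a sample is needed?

30

With p = 0.92, p(1−p) = 0.0736.
n = z²·p(1−p)/E² = 1.440² × 0.0736 / 0.072² = 2.0736 × 0.0736 / 0.005184 ≈ 29.44.
Rounding up gives n = 30.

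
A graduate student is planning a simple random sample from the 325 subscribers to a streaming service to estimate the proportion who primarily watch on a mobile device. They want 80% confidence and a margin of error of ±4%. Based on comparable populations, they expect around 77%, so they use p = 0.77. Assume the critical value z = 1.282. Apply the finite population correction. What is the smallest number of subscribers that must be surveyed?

117

Unadjusted: n₀ = 1.282² × 0.77 × 0.23 / 0.040² ≈ 181.92, so n₀ = 182.
Finite population correction with N = 325: n = n₀ / (1 + (n₀−1)/N) = 182 / (1 + 181/325) = 182 / 1.5569 ≈ 116.90.
Rounding up, n = 117.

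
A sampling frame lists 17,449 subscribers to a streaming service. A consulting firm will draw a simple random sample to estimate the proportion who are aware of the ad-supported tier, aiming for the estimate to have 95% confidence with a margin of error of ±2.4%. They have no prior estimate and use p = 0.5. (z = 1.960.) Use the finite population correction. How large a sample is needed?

Unadjusted: n₀ = 1.960² × 0.50 × 0.50 / 0.024² ≈ 1667.36, so n₀ = 1668.
Finite population correction with N = 17,449: n = n₀ / (1 + (n₀−1)/N) = 1668 / (1 + 1667/17449) = 1668 / 1.0955 ≈ 1522.54.
Rounding up, n = 1523.

1523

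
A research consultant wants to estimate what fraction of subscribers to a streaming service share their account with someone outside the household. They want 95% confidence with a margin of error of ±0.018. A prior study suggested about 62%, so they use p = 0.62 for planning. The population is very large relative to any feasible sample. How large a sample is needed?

For 95% confidence, z = 1.96.
With p = 0.62, p(1−p) = 0.2356.
n = z²·p(1−p)/E² = 1.96² × 0.2356 / 0.018² = 3.8416 × 0.2356 / 0.000324 ≈ 2793.46.
Rounding up gives n = 2794.

2794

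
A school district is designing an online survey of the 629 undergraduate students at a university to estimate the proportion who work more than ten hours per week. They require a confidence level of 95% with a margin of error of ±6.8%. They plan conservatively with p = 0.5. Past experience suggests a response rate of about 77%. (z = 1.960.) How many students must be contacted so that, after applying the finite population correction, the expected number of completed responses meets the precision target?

204

Completed interviews needed (unadjusted): n₀ = 1.960² × 0.2500 / 0.068² ≈ 207.70 → 208.
FPC for N = 629: n = 208 / (1 + 207/629) = 208 / 1.3291 ≈ 156.50 → 157.
At a 77% response rate, contacts needed = 157 / 0.77 ≈ 203.90 → 204.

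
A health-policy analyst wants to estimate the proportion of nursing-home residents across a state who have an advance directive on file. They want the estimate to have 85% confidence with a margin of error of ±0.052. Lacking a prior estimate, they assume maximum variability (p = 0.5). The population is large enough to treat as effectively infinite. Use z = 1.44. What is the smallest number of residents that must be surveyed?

With p = 0.5, p(1−p) = 0.25.
n = z²·p(1−p)/E² = 1.44² × 0.2500 / 0.052² = 2.0736 × 0.2500 / 0.002704 ≈ 191.72.
Rounding up gives n = 192.

192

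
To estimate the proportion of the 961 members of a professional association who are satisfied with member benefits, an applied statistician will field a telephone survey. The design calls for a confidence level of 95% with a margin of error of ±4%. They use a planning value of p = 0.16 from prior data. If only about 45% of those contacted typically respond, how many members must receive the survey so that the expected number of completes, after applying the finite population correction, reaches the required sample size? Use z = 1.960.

Completed interviews needed (unadjusted): n₀ = 1.960² × 0.1344 / 0.040² ≈ 322.69 → 323.
FPC for N = 961: n = 323 / (1 + 322/961) = 323 / 1.3351 ≈ 241.94 → 242.
At a 45% response rate, contacts needed = 242 / 0.45 ≈ 537.78 → 538.

538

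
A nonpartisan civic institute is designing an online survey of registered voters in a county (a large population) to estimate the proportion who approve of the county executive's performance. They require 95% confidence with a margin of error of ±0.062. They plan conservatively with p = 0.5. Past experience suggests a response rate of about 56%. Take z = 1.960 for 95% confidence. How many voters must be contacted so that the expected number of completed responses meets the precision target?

Completed interviews needed: n₀ = 1.960² × 0.2500 / 0.062² ≈ 249.84 → 250.
At a 56% response rate, contacts needed = 250 / 0.56 ≈ 446.43 → 447.

447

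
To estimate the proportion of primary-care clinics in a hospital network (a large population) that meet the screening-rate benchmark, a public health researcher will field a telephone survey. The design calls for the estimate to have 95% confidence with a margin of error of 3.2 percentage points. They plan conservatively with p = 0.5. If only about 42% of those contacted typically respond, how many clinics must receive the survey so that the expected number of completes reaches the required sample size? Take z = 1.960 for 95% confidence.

2234

Completed interviews needed: n₀ = 1.960² × 0.2500 / 0.032² ≈ 937.89 → 938.
At a 42% response rate, contacts needed = 938 / 0.42 ≈ 2233.33 → 2234.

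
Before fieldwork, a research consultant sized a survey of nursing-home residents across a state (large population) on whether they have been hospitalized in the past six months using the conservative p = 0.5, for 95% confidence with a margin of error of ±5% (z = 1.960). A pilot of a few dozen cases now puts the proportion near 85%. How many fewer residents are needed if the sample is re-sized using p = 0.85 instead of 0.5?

Conservative (p = 0.5): n = 1.960² × 0.25 / 0.050² ≈ 384.16 → 385.
Using p = 0.85: p(1−p) = 0.1275, so n = 1.960² × 0.1275 / 0.050² ≈ 195.92 → 196.
Reduction: 385 − 196 = 189.

189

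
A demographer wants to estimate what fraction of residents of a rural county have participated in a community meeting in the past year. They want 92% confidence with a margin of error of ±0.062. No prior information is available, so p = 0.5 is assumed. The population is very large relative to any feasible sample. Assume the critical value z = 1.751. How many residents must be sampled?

200

With p = 0.5, p(1−p) = 0.25.
n = z²·p(1−p)/E² = 1.751² × 0.2500 / 0.062² = 3.0660 × 0.2500 / 0.003844 ≈ 199.40.
Rounding up gives n = 200.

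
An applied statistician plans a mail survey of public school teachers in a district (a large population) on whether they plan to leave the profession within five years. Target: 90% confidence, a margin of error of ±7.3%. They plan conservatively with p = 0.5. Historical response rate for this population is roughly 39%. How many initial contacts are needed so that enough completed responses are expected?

For 90% confidence, z = 1.645.
Completed interviews needed: n₀ = 1.645² × 0.2500 / 0.073² ≈ 126.95 → 127.
At a 39% response rate, contacts needed = 127 / 0.39 ≈ 325.64 → 326.

326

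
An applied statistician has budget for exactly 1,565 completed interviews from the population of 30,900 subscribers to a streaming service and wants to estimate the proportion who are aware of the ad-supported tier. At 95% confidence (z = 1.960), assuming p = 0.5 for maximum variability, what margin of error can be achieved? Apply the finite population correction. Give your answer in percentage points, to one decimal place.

Finite-population factor: (N−n)/(N−1) = (30900−1565)/(30900−1) = 0.9494.
SE(p̂) = √[p(1−p)/n · (N−n)/(N−1)] = √[0.2500/1565 × 0.9494] = 0.01231.
E = z × SE = 1.960 × 0.01231 = 0.02414 ≈ 2.4 percentage points.

2.4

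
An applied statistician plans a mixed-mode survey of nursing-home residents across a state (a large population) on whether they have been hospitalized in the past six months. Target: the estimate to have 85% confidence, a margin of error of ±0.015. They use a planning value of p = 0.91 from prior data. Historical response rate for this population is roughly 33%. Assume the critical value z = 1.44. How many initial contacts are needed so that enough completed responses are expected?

Completed interviews needed: n₀ = 1.44² × 0.0819 / 0.015² ≈ 754.79 → 755.
At a 33% response rate, contacts needed = 755 / 0.33 ≈ 2287.88 → 2288.

2288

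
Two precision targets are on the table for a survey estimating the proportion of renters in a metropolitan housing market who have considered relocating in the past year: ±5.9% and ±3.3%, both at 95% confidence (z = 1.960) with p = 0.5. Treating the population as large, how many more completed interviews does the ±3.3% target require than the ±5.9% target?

At ±5.9%: n = 1.960² × 0.2500 / 0.059² ≈ 275.90 → 276.
At ±3.3%: n = 1.960² × 0.2500 / 0.033² ≈ 881.91 → 882.
Additional respondents: 882 − 276 = 606.

606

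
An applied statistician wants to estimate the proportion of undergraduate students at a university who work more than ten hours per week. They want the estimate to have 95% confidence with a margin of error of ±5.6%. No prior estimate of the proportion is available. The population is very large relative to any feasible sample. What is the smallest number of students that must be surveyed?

For 95% confidence, z = 1.960.
With no prior estimate, use p = 0.5, giving p(1−p) = 0.25.
n = z²·p(1−p)/E² = 1.960² × 0.2500 / 0.056² = 3.8416 × 0.2500 / 0.003136 ≈ 306.25.
Rounding up gives n = 307.

307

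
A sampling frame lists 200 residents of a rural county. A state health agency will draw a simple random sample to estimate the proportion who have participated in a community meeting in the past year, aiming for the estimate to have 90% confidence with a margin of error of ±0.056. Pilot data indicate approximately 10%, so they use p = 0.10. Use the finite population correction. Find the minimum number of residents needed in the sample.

57

For 90% confidence, z = 1.645.
Unadjusted: n₀ = 1.645² × 0.10 × 0.90 / 0.056² ≈ 77.66, so n₀ = 78.
Finite population correction with N = 200: n = n₀ / (1 + (n₀−1)/N) = 78 / (1 + 77/200) = 78 / 1.3850 ≈ 56.32.
Rounding up, n = 57.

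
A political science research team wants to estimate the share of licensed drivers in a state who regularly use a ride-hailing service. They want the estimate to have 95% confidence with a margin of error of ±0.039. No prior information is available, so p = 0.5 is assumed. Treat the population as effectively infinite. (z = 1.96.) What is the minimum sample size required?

632

With p = 0.5, p(1−p) = 0.25.
n = z²·p(1−p)/E² = 1.96² × 0.2500 / 0.039² = 3.8416 × 0.2500 / 0.001521 ≈ 631.43.
Rounding up gives n = 632.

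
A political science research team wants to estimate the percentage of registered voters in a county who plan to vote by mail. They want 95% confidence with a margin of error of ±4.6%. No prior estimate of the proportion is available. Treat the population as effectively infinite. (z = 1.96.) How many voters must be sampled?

With no prior estimate, use p = 0.5, giving p(1−p) = 0.25.
n = z²·p(1−p)/E² = 1.96² × 0.2500 / 0.046² = 3.8416 × 0.2500 / 0.002116 ≈ 453.88.
Rounding up gives n = 454.

454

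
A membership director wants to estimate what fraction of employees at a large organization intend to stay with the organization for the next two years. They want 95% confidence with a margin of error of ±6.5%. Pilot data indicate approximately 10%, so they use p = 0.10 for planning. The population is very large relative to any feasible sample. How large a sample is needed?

For 95% confidence, z = 1.960.
With p = 0.10, p(1−p) = 0.0900.
n = z²·p(1−p)/E² = 1.960² × 0.0900 / 0.065² = 3.8416 × 0.0900 / 0.004225 ≈ 81.83.
Rounding up gives n = 82.

82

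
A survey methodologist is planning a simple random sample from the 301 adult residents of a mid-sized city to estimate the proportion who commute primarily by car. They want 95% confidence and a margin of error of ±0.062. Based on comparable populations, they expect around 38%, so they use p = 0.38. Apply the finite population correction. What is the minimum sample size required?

133

For 95% confidence, z = 1.96.
Unadjusted: n₀ = 1.96² × 0.38 × 0.62 / 0.062² ≈ 235.45, so n₀ = 236.
Finite population correction with N = 301: n = n₀ / (1 + (n₀−1)/N) = 236 / (1 + 235/301) = 236 / 1.7807 ≈ 132.53.
Rounding up, n = 133.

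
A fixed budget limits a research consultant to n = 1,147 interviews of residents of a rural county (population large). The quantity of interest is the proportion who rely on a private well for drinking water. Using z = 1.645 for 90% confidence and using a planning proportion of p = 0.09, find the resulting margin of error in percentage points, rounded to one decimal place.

SE(p̂) = √[p(1−p)/n] = √[0.0819/1147] = 0.00845.
E = z × SE = 1.645 × 0.00845 = 0.01390, or 1.4 percentage points.

1.4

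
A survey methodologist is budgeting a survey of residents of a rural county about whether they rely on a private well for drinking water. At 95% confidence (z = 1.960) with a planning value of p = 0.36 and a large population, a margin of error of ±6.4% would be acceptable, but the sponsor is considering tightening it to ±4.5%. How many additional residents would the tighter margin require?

At ±6.4%: n = 1.960² × 0.2304 / 0.064² ≈ 216.09 → 217.
At ±4.5%: n = 1.960² × 0.2304 / 0.045² ≈ 437.09 → 438.
Additional respondents: 438 − 217 = 221.

221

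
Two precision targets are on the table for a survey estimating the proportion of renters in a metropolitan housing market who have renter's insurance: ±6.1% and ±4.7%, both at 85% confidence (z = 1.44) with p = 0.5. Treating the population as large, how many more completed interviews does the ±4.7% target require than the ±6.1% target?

95

At ±6.1%: n = 1.44² × 0.2500 / 0.061² ≈ 139.32 → 140.
At ±4.7%: n = 1.44² × 0.2500 / 0.047² ≈ 234.68 → 235.
Additional respondents: 235 − 140 = 95.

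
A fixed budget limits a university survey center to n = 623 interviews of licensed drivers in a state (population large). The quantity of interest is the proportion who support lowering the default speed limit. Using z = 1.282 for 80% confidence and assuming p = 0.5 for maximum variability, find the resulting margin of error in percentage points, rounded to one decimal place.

2.6

SE(p̂) = √[p(1−p)/n] = √[0.2500/623] = 0.02003.
E = z × SE = 1.282 × 0.02003 = 0.02568, or 2.6 percentage points.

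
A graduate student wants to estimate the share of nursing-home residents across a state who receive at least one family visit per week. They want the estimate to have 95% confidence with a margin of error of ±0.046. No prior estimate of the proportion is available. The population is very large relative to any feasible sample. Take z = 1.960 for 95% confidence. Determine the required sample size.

With no prior estimate, use p = 0.5, giving p(1−p) = 0.25.
n = z²·p(1−p)/E² = 1.960² × 0.2500 / 0.046² = 3.8416 × 0.2500 / 0.002116 ≈ 453.88.
Rounding up gives n = 454.

454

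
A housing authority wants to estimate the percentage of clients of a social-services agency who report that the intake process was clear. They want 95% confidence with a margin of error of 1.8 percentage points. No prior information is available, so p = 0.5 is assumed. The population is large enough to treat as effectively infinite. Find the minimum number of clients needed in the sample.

For 95% confidence, z = 1.960.
With p = 0.5, p(1−p) = 0.25.
n = z²·p(1−p)/E² = 1.960² × 0.2500 / 0.018² = 3.8416 × 0.2500 / 0.000324 ≈ 2964.20.
Rounding up gives n = 2965.

2965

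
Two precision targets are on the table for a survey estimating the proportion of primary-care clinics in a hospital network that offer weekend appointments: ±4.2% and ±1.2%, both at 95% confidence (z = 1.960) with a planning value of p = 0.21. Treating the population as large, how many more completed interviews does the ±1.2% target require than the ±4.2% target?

4064

At ±4.2%: n = 1.960² × 0.1659 / 0.042² ≈ 361.29 → 362.
At ±1.2%: n = 1.960² × 0.1659 / 0.012² ≈ 4425.84 → 4426.
Additional respondents: 4426 − 362 = 4064.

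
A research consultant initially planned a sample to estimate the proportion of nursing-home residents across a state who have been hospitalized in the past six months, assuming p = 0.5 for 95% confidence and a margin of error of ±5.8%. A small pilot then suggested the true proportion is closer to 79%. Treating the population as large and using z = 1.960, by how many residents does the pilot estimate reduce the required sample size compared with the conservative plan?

96

Conservative (p = 0.5): n = 1.960² × 0.25 / 0.058² ≈ 285.49 → 286.
Using p = 0.79: p(1−p) = 0.1659, so n = 1.960² × 0.1659 / 0.058² ≈ 189.45 → 190.
Reduction: 286 − 190 = 96.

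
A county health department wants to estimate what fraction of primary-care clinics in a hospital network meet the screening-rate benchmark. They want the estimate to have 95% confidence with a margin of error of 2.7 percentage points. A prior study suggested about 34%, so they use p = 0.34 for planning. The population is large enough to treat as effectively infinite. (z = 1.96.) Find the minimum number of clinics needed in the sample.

With p = 0.34, p(1−p) = 0.2244.
n = z²·p(1−p)/E² = 1.96² × 0.2244 / 0.027² = 3.8416 × 0.2244 / 0.000729 ≈ 1182.52.
Rounding up gives n = 1183.

1183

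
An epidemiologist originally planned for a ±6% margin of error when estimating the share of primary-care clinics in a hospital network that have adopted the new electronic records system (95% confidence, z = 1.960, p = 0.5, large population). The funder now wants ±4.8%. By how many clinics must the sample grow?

150

At ±6%: n = 1.960² × 0.2500 / 0.060² ≈ 266.78 → 267.
At ±4.8%: n = 1.960² × 0.2500 / 0.048² ≈ 416.84 → 417.
Additional respondents: 417 − 267 = 150.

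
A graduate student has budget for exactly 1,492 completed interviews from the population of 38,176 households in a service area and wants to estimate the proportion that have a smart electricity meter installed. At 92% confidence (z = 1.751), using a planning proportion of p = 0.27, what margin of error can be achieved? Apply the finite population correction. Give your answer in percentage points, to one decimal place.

2.0

Finite-population factor: (N−n)/(N−1) = (38176−1492)/(38176−1) = 0.9609.
SE(p̂) = √[p(1−p)/n · (N−n)/(N−1)] = √[0.1971/1492 × 0.9609] = 0.01127.
E = z × SE = 1.751 × 0.01127 = 0.01973 ≈ 2.0 percentage points.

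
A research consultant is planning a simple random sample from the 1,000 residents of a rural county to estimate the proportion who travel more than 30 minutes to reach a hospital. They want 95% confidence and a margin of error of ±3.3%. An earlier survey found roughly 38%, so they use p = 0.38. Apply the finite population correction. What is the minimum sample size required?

455

For 95% confidence, z = 1.960.
Unadjusted: n₀ = 1.960² × 0.38 × 0.62 / 0.033² ≈ 831.11, so n₀ = 832.
Finite population correction with N = 1,000: n = n₀ / (1 + (n₀−1)/N) = 832 / (1 + 831/1000) = 832 / 1.8310 ≈ 454.40.
Rounding up, n = 455.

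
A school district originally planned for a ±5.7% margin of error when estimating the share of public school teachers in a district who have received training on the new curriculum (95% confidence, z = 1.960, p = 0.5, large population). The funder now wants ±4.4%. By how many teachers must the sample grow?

201

At ±5.7%: n = 1.960² × 0.2500 / 0.057² ≈ 295.60 → 296.
At ±4.4%: n = 1.960² × 0.2500 / 0.044² ≈ 496.07 → 497.
Additional respondents: 497 − 296 = 201.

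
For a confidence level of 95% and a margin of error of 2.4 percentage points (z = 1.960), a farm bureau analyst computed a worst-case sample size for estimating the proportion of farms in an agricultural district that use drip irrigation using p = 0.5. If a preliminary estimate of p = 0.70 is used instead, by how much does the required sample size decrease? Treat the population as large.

Conservative (p = 0.5): n = 1.960² × 0.25 / 0.024² ≈ 1667.36 → 1668.
Using p = 0.70: p(1−p) = 0.2100, so n = 1.960² × 0.2100 / 0.024² ≈ 1400.58 → 1401.
Reduction: 1668 − 1401 = 267.

267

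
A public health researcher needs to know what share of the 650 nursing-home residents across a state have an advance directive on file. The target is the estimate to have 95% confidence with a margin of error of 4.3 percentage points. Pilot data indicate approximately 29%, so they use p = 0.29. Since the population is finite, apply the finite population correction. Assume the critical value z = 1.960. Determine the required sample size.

259

Unadjusted: n₀ = 1.960² × 0.29 × 0.71 / 0.043² ≈ 427.79, so n₀ = 428.
Finite population correction with N = 650: n = n₀ / (1 + (n₀−1)/N) = 428 / (1 + 427/650) = 428 / 1.6569 ≈ 258.31.
Rounding up, n = 259.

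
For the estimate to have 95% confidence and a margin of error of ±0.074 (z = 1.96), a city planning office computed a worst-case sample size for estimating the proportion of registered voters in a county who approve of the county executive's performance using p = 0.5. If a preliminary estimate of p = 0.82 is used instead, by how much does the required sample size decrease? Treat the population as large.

Conservative (p = 0.5): n = 1.96² × 0.25 / 0.074² ≈ 175.38 → 176.
Using p = 0.82: p(1−p) = 0.1476, so n = 1.96² × 0.1476 / 0.074² ≈ 103.55 → 104.
Reduction: 176 − 104 = 72.

72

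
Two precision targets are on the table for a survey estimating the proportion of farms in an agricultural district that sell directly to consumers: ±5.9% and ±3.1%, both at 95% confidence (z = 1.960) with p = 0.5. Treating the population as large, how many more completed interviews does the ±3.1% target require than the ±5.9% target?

At ±5.9%: n = 1.960² × 0.2500 / 0.059² ≈ 275.90 → 276.
At ±3.1%: n = 1.960² × 0.2500 / 0.031² ≈ 999.38 → 1000.
Additional respondents: 1000 − 276 = 724.

724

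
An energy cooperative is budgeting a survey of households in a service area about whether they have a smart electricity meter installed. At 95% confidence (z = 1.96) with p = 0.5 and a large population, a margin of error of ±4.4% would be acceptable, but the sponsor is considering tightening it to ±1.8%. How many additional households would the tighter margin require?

2468

At ±4.4%: n = 1.96² × 0.2500 / 0.044² ≈ 496.07 → 497.
At ±1.8%: n = 1.96² × 0.2500 / 0.018² ≈ 2964.20 → 2965.
Additional respondents: 2965 − 497 = 2468.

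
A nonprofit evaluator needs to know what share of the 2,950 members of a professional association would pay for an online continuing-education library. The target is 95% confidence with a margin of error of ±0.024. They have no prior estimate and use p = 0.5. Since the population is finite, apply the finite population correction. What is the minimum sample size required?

For 95% confidence, z = 1.960.
Unadjusted: n₀ = 1.960² × 0.50 × 0.50 / 0.024² ≈ 1667.36, so n₀ = 1668.
Finite population correction with N = 2,950: n = n₀ / (1 + (n₀−1)/N) = 1668 / (1 + 1667/2950) = 1668 / 1.5651 ≈ 1065.76.
Rounding up, n = 1066.

1066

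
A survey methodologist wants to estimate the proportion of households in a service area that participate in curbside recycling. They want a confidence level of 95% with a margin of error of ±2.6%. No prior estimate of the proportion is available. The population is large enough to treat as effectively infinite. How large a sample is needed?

1421

For 95% confidence, z = 1.960.
With no prior estimate, use p = 0.5, giving p(1−p) = 0.25.
n = z²·p(1−p)/E² = 1.960² × 0.2500 / 0.026² = 3.8416 × 0.2500 / 0.000676 ≈ 1420.71.
Rounding up gives n = 1421.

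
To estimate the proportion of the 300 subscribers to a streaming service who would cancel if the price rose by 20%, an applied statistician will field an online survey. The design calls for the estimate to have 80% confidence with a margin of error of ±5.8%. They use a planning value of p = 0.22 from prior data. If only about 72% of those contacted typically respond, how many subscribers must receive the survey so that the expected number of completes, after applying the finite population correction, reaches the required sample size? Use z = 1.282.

92

Completed interviews needed (unadjusted): n₀ = 1.282² × 0.1716 / 0.058² ≈ 83.84 → 84.
FPC for N = 300: n = 84 / (1 + 83/300) = 84 / 1.2767 ≈ 65.80 → 66.
At a 72% response rate, contacts needed = 66 / 0.72 ≈ 91.67 → 92.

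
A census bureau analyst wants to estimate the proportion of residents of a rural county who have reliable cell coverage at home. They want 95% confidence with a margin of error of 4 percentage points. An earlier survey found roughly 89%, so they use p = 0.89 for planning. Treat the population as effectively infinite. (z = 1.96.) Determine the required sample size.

With p = 0.89, p(1−p) = 0.0979.
n = z²·p(1−p)/E² = 1.96² × 0.0979 / 0.040² = 3.8416 × 0.0979 / 0.001600 ≈ 235.06.
Rounding up gives n = 236.

236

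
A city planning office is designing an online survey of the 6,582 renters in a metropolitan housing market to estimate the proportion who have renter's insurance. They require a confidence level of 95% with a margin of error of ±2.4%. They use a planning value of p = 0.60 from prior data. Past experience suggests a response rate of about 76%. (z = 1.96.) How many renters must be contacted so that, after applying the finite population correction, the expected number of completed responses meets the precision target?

Completed interviews needed (unadjusted): n₀ = 1.96² × 0.2400 / 0.024² ≈ 1600.67 → 1601.
FPC for N = 6,582: n = 1601 / (1 + 1600/6582) = 1601 / 1.2431 ≈ 1287.92 → 1288.
At a 76% response rate, contacts needed = 1288 / 0.76 ≈ 1694.74 → 1695.

1695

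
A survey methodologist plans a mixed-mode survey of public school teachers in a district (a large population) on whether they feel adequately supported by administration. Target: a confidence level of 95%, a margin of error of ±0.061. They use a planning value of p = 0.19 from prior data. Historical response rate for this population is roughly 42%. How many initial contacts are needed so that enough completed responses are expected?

379

For 95% confidence, z = 1.960.
Completed interviews needed: n₀ = 1.960² × 0.1539 / 0.061² ≈ 158.89 → 159.
At a 42% response rate, contacts needed = 159 / 0.42 ≈ 378.57 → 379.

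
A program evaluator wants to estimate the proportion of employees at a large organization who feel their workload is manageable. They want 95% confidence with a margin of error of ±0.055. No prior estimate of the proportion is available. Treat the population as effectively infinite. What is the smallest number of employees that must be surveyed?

318

For 95% confidence, z = 1.960.
With no prior estimate, use p = 0.5, giving p(1−p) = 0.25.
n = z²·p(1−p)/E² = 1.960² × 0.2500 / 0.055² = 3.8416 × 0.2500 / 0.003025 ≈ 317.49.
Rounding up gives n = 318.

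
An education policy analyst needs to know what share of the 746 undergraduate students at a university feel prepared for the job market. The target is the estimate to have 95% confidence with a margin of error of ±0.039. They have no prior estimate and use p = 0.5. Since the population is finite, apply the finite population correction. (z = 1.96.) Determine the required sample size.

Unadjusted: n₀ = 1.96² × 0.50 × 0.50 / 0.039² ≈ 631.43, so n₀ = 632.
Finite population correction with N = 746: n = n₀ / (1 + (n₀−1)/N) = 632 / (1 + 631/746) = 632 / 1.8458 ≈ 342.39.
Rounding up, n = 343.

343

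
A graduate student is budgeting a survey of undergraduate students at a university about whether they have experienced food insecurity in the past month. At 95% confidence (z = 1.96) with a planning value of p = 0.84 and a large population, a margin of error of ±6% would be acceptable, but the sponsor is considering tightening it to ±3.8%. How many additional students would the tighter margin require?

At ±6%: n = 1.96² × 0.1344 / 0.060² ≈ 143.42 → 144.
At ±3.8%: n = 1.96² × 0.1344 / 0.038² ≈ 357.56 → 358.
Additional respondents: 358 − 144 = 214.

214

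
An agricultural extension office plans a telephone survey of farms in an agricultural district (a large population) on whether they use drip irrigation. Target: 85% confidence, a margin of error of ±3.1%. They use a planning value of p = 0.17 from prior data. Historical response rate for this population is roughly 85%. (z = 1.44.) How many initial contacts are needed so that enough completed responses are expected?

Completed interviews needed: n₀ = 1.44² × 0.1411 / 0.031² ≈ 304.46 → 305.
At an 85% response rate, contacts needed = 305 / 0.85 ≈ 358.82 → 359.

359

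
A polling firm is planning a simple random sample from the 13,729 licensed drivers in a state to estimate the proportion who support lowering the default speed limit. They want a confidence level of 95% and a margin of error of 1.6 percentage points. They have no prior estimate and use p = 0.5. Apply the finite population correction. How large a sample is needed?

For 95% confidence, z = 1.96.
Unadjusted: n₀ = 1.96² × 0.50 × 0.50 / 0.016² ≈ 3751.56, so n₀ = 3752.
Finite population correction with N = 13,729: n = n₀ / (1 + (n₀−1)/N) = 3752 / (1 + 3751/13729) = 3752 / 1.2732 ≈ 2946.87.
Rounding up, n = 2947.

2947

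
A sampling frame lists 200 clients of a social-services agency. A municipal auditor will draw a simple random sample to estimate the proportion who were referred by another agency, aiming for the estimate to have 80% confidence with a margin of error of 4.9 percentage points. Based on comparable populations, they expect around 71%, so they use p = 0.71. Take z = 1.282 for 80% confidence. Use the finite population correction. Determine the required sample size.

Unadjusted: n₀ = 1.282² × 0.71 × 0.29 / 0.049² ≈ 140.94, so n₀ = 141.
Finite population correction with N = 200: n = n₀ / (1 + (n₀−1)/N) = 141 / (1 + 140/200) = 141 / 1.7000 ≈ 82.94.
Rounding up, n = 83.

83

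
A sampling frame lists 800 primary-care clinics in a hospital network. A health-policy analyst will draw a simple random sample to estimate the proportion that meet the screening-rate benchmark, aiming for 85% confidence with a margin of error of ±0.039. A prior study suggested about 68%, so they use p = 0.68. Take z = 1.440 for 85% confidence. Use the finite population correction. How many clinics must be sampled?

Unadjusted: n₀ = 1.440² × 0.68 × 0.32 / 0.039² ≈ 296.66, so n₀ = 297.
Finite population correction with N = 800: n = n₀ / (1 + (n₀−1)/N) = 297 / (1 + 296/800) = 297 / 1.3700 ≈ 216.79.
Rounding up, n = 217.

217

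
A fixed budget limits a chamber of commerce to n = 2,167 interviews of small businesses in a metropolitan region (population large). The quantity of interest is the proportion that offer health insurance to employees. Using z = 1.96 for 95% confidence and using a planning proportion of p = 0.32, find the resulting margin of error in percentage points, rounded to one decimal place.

2.0

SE(p̂) = √[p(1−p)/n] = √[0.2176/2167] = 0.01002.
E = z × SE = 1.96 × 0.01002 = 0.01964, or 2.0 percentage points.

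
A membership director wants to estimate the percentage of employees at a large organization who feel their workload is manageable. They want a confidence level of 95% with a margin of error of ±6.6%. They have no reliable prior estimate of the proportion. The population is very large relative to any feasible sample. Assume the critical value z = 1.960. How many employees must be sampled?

With no prior estimate, use p = 0.5, giving p(1−p) = 0.25.
n = z²·p(1−p)/E² = 1.960² × 0.2500 / 0.066² = 3.8416 × 0.2500 / 0.004356 ≈ 220.48.
Rounding up gives n = 221.

221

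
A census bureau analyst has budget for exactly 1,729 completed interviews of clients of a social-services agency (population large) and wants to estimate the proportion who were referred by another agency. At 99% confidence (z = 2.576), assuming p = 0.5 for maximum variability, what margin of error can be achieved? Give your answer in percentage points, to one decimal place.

SE(p̂) = √[p(1−p)/n] = √[0.2500/1729] = 0.01202.
E = z × SE = 2.576 × 0.01202 = 0.03098, or 3.1 percentage points.

3.1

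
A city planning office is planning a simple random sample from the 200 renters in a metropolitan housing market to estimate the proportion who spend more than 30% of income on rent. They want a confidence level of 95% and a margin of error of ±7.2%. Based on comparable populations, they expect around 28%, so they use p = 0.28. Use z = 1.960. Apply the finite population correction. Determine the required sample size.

86

Unadjusted: n₀ = 1.960² × 0.28 × 0.72 / 0.072² ≈ 149.40, so n₀ = 150.
Finite population correction with N = 200: n = n₀ / (1 + (n₀−1)/N) = 150 / (1 + 149/200) = 150 / 1.7450 ≈ 85.96.
Rounding up, n = 86.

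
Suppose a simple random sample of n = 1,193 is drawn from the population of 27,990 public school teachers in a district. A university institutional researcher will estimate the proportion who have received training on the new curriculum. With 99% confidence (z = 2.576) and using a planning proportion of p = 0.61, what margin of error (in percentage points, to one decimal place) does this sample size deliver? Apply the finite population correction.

Finite-population factor: (N−n)/(N−1) = (27990−1193)/(27990−1) = 0.9574.
SE(p̂) = √[p(1−p)/n · (N−n)/(N−1)] = √[0.2379/1193 × 0.9574] = 0.01382.
E = z × SE = 2.576 × 0.01382 = 0.03559 ≈ 3.6 percentage points.

3.6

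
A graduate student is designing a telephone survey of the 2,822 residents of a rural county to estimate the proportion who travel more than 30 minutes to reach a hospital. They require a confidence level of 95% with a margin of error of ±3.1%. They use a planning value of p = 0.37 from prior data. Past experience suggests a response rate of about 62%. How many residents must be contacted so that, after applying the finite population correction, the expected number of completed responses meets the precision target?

1131

For 95% confidence, z = 1.960.
Completed interviews needed (unadjusted): n₀ = 1.960² × 0.2331 / 0.031² ≈ 931.82 → 932.
FPC for N = 2,822: n = 932 / (1 + 931/2822) = 932 / 1.3299 ≈ 700.80 → 701.
At a 62% response rate, contacts needed = 701 / 0.62 ≈ 1130.65 → 1131.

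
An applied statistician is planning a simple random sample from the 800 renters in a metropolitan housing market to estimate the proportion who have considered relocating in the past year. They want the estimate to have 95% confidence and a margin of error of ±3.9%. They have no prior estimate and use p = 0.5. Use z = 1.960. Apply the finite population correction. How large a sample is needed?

354

Unadjusted: n₀ = 1.960² × 0.50 × 0.50 / 0.039² ≈ 631.43, so n₀ = 632.
Finite population correction with N = 800: n = n₀ / (1 + (n₀−1)/N) = 632 / (1 + 631/800) = 632 / 1.7887 ≈ 353.32.
Rounding up, n = 354.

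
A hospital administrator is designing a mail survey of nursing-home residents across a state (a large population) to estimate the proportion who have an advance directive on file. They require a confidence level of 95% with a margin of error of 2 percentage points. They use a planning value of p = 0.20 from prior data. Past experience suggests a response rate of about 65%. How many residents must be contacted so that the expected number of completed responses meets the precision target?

For 95% confidence, z = 1.960.
Completed interviews needed: n₀ = 1.960² × 0.1600 / 0.020² ≈ 1536.64 → 1537.
At a 65% response rate, contacts needed = 1537 / 0.65 ≈ 2364.62 → 2365.

2365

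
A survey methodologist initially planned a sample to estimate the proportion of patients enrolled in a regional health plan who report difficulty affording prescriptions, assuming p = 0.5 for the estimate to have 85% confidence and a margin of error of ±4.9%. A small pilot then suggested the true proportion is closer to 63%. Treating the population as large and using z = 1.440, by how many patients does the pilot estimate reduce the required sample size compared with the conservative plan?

Conservative (p = 0.5): n = 1.440² × 0.25 / 0.049² ≈ 215.91 → 216.
Using p = 0.63: p(1−p) = 0.2331, so n = 1.440² × 0.2331 / 0.049² ≈ 201.31 → 202.
Reduction: 216 − 202 = 14.

14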